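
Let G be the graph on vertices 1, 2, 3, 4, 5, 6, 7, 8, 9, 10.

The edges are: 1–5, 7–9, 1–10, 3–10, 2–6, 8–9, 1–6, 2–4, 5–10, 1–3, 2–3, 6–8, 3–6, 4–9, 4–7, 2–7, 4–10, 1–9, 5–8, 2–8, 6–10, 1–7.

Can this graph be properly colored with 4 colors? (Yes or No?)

The chromatic number is 4. 1, 3, 6, 10 form a clique, so at least 4 colors are needed.
4 colors suffice: color red → {1, 2}; color blue → {7, 8, 10}; color green → {4, 5, 6}; color yellow → {3, 9}.
That is already a proper 4-coloring.

Yes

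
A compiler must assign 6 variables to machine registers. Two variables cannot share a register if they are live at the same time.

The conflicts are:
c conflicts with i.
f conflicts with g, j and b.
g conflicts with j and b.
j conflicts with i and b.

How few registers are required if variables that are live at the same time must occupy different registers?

4

f, g, j, b all conflict with each other, so at least 4 registers are needed.
4 registers suffice: register 1 → {c, j}; register 2 → {g, i}; register 3 → {b}; register 4 → {f}. Every pair that conflicts lands in different registers.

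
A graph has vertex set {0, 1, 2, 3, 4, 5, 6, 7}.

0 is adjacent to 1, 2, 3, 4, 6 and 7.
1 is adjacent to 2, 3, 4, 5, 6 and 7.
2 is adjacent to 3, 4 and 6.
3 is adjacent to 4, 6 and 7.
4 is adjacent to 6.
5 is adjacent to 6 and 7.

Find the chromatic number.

6

0, 1, 2, 3, 4, 6 form a clique, so at least 6 colors are needed.
6 colors suffice: 0=blue, 1=red, 2=purple, 3=green, 4=orange, 5=blue, 6=yellow, 7=yellow. Every edge joins two different colors.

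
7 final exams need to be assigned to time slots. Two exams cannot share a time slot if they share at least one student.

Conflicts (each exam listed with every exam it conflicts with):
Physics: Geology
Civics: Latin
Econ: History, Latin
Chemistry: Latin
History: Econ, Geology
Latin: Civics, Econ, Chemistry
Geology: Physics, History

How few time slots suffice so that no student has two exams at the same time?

History and Geology conflict, so at least 2 time slots are needed.
Using 2 time slots: Physics=1, Civics=2, Econ=2, Chemistry=2, History=1, Latin=1, Geology=2. Each listed conflict is separated.

2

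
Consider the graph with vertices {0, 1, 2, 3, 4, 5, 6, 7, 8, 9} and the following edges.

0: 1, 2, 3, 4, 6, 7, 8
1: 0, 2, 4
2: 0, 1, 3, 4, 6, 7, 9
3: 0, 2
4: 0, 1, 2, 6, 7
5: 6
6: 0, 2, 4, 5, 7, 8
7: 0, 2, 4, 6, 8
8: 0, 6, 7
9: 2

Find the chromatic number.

5

0, 2, 4, 6, 7 form a clique, so at least 5 colors are needed.
One proper 5-coloring: 0=b, 1=c, 2=a, 3=c, 4=d, 5=a, 6=c, 7=e, 8=a, 9=b. Every edge joins two different colors.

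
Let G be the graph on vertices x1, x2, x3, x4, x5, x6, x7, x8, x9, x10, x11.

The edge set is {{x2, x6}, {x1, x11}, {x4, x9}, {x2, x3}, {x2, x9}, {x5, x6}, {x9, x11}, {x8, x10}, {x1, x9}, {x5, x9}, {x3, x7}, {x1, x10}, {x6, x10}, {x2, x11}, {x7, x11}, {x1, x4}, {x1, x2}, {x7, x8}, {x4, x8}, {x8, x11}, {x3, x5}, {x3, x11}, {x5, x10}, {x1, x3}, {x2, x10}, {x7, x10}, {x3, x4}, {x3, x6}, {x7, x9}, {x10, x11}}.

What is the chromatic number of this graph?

4

x1, x2, x9, x11 are pairwise adjacent (a clique of size 4), so at least 4 colors are needed.
One proper 4-coloring: x1=3, x2=4, x3=1, x4=2, x5=2, x6=3, x7=3, x8=4, x9=1, x10=1, x11=2. Every edge joins two different colors.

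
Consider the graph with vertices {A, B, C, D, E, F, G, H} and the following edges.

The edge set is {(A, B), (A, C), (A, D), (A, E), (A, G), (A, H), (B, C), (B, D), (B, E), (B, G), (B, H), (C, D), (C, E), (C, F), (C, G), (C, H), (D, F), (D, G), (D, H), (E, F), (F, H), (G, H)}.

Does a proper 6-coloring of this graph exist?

The chromatic number is 6. A, B, C, D, G, H are pairwise adjacent (a clique of size 6), so at least 6 colors are needed.
6 colors suffice: color 1 → {C}; color 2 → {E, H}; color 3 → {B, F}; color 4 → {D}; color 5 → {A}; color 6 → {G}.
That is already a proper 6-coloring.

Yes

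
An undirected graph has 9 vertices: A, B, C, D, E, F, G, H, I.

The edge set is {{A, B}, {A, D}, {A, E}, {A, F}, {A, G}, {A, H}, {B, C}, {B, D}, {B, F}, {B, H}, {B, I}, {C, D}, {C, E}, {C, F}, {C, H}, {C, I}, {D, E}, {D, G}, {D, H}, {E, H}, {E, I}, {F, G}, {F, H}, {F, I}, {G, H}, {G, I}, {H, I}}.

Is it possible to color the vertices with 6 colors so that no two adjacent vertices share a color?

Yes

The chromatic number is 5. B, C, F, H, I are mutually adjacent (a clique of size 5), so at least 5 colors are needed.
A valid assignment using 5 colors: A=2, B=5, C=4, D=3, E=5, F=3, G=4, H=1, I=2.
Since 6 ≥ 5, a proper 6-coloring certainly exists.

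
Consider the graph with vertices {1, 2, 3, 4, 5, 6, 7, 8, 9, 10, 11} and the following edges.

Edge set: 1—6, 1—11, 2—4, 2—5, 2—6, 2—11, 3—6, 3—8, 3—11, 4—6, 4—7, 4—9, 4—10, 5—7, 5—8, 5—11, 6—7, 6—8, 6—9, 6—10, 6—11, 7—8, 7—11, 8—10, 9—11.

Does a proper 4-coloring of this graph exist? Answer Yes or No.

Yes

The chromatic number is 3. 5, 7, 8 are pairwise adjacent, so at least 3 colors are needed.
One proper 3-coloring: 1=c, 2=c, 3=c, 4=b, 5=a, 6=a, 7=c, 8=b, 9=c, 10=c, 11=b.
Since 4 ≥ 3, a proper 4-coloring certainly exists.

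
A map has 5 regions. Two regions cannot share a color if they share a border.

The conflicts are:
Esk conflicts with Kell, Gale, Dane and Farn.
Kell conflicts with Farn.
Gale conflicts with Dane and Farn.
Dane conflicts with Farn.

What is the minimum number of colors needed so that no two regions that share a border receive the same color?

4

Esk, Gale, Dane, Farn pairwise conflict, so at least 4 colors are needed.
A valid assignment using 4 colors: Esk=2, Kell=3, Gale=3, Dane=4, Farn=1. Each listed conflict is separated.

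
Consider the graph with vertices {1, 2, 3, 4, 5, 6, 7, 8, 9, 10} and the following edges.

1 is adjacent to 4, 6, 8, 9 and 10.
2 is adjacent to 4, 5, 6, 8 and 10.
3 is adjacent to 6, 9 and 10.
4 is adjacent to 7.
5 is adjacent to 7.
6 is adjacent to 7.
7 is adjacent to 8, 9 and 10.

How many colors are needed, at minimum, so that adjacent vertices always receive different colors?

3 and 10 are adjacent, so at least 2 colors are needed.
2 colors suffice: color a → {1, 2, 3, 7}; color b → {4, 5, 6, 8, 9, 10}. Each edge has distinct colors on its endpoints.

2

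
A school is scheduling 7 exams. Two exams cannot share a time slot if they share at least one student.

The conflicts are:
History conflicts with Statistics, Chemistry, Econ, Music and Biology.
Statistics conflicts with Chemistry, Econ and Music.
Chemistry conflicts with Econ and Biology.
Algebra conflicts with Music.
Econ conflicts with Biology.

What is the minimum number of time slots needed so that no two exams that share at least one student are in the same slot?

4

History, Statistics, Chemistry, Econ all conflict with each other, so at least 4 time slots are needed.
4 time slots suffice: time slot 1 → {History, Algebra}; time slot 2 → {Statistics, Biology}; time slot 3 → {Chemistry, Music}; time slot 4 → {Econ}. Every pair that conflicts lands in different time slots.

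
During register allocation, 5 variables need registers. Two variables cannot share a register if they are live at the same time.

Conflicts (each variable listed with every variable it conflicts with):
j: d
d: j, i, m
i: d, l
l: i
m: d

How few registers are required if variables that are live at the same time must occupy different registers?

d and i conflict, so at least 2 registers are needed.
A valid assignment using 2 registers: j=2, d=1, i=2, l=1, m=2. Each listed conflict is separated.

2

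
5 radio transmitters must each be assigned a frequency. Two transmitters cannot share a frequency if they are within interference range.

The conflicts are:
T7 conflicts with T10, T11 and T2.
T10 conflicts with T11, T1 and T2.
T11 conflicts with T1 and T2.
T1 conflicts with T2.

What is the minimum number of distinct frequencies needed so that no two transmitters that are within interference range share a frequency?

T7, T10, T11, T2 pairwise conflict, so at least 4 frequencies are needed.
4 frequencies suffice: frequency 1 → {T11}; frequency 2 → {T10}; frequency 3 → {T2}; frequency 4 → {T7, T1}. Each listed conflict is separated.

4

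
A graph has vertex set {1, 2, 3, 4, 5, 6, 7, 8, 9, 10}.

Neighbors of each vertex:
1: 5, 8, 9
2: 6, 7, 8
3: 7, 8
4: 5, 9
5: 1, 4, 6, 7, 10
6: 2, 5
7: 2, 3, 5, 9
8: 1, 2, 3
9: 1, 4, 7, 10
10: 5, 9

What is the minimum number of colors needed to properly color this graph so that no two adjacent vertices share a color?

3

The cycle 8-1-5-7-3-8 has odd length 5, so it cannot be 2-colored; at least 3 colors are needed.
One proper 3-coloring: 1=blue, 2=green, 3=green, 4=blue, 5=red, 6=blue, 7=blue, 8=red, 9=red, 10=blue. Every edge joins two different colors.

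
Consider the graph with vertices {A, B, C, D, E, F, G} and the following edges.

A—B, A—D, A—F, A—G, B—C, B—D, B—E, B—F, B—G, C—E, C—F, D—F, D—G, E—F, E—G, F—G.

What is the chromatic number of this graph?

5

A, B, D, F, G form a clique, so at least 5 colors are needed.
5 colors suffice: color 1 → {B}; color 2 → {F}; color 3 → {C, G}; color 4 → {A, E}; color 5 → {D}. No two adjacent vertices share a color.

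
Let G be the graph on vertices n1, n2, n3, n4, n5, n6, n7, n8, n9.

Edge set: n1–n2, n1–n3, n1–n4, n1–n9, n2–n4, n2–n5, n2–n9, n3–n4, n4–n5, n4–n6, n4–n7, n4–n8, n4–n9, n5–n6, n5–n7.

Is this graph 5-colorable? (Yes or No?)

The chromatic number is 4. n1, n2, n4, n9 are pairwise adjacent (a clique of size 4), so at least 4 colors are needed.
4 colors suffice: color red → {n4}; color blue → {n1, n5, n8}; color green → {n2, n3, n6, n7}; color yellow → {n9}.
Since 5 ≥ 4, a proper 5-coloring certainly exists.

Yes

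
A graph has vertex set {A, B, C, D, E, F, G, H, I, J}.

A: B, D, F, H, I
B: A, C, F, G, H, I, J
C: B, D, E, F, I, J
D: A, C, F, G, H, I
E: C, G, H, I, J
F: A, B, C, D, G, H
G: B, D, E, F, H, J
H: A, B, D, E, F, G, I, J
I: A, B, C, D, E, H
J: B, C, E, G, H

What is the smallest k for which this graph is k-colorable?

4

D, F, G, H form a clique, so at least 4 colors are needed.
4 colors suffice: color 1 → {C, H}; color 2 → {B, D, E}; color 3 → {A, G}; color 4 → {F, I, J}. Every edge joins two different colors.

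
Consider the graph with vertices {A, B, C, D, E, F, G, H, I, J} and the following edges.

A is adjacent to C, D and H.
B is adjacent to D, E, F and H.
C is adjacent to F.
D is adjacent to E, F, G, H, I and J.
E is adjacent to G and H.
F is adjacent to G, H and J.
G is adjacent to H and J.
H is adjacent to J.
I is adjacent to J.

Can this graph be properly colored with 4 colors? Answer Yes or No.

No

D, F, G, H, J are mutually adjacent (a clique of size 5), so at least 5 colors are needed.
So 4 colors are not enough.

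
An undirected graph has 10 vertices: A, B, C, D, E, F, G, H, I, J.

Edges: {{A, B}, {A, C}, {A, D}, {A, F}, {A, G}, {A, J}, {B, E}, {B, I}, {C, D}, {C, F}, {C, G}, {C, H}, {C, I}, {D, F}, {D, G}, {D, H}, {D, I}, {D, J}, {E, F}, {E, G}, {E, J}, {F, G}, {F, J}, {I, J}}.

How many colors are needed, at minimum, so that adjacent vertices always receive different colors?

5

A, C, D, F, G form a clique, so at least 5 colors are needed.
One proper 5-coloring: A=2, B=3, C=3, D=1, E=1, F=4, G=5, H=2, I=2, J=3. Every edge joins two different colors.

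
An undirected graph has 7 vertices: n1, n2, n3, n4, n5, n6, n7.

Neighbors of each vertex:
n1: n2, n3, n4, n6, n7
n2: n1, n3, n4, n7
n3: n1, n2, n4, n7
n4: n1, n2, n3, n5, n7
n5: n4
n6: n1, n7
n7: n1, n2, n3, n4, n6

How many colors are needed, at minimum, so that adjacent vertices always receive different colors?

5

n1, n2, n3, n4, n7 are pairwise adjacent (a clique of size 5), so at least 5 colors are needed.
5 colors suffice: n1=B, n2=Y, n3=P, n4=G, n5=R, n6=G, n7=R. Each edge has distinct colors on its endpoints.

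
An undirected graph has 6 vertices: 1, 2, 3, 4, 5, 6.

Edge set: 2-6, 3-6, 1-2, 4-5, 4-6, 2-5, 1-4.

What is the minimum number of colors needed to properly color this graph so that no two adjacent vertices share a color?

2

4 and 5 are adjacent, so at least 2 colors are needed.
2 colors suffice: color red → {1, 5, 6}; color blue → {2, 3, 4}. Each edge has distinct colors on its endpoints.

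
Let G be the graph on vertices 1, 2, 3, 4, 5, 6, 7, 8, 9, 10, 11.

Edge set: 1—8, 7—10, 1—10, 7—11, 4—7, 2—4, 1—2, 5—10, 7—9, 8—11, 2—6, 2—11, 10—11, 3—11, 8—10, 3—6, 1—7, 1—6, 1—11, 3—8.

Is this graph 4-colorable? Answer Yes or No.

Yes

The chromatic number is 4. 1, 8, 10, 11 form a clique, so at least 4 colors are needed.
4 colors suffice: color red → {1, 3, 4, 5, 9}; color blue → {6, 11}; color green → {2, 7, 8}; color yellow → {10}.
That is already a proper 4-coloring.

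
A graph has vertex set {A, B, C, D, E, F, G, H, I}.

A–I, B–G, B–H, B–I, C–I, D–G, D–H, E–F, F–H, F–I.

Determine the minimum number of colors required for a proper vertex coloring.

F and I are adjacent, so at least 2 colors are needed.
2 colors suffice: color red → {E, G, H, I}; color blue → {A, B, C, D, F}. No two adjacent vertices share a color.

2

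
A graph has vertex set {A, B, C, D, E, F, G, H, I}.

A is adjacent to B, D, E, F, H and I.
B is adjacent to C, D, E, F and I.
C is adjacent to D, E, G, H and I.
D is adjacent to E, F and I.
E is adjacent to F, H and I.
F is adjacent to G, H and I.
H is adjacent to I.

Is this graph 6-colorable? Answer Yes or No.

The chromatic number is 6. A, B, D, E, F, I form a clique, so at least 6 colors are needed.
6 colors suffice: color 1 → {C, F}; color 2 → {G, I}; color 3 → {E}; color 4 → {B, H}; color 5 → {D}; color 6 → {A}.
That is already a proper 6-coloring.

Yes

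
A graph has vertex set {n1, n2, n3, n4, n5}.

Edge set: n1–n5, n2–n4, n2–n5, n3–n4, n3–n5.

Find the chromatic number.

2

n2 and n5 are adjacent, so at least 2 colors are needed.
2 colors suffice: color 1 → {n4, n5}; color 2 → {n1, n2, n3}. No two adjacent vertices share a color.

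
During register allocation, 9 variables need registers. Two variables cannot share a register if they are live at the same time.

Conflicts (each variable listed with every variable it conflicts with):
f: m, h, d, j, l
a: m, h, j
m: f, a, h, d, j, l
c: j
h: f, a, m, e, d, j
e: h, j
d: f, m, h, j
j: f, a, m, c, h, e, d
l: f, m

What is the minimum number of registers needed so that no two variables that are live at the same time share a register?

5

f, m, h, d, j pairwise conflict, so at least 5 registers are needed.
A valid assignment using 5 registers: f=4, a=4, m=3, c=2, h=2, e=3, d=5, j=1, l=1. Each listed conflict is separated.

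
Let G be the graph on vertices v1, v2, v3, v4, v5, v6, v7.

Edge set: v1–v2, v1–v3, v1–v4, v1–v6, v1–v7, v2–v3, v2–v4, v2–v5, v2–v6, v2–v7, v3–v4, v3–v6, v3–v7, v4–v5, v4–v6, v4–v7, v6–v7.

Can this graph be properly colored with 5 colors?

No

v1, v2, v3, v4, v6, v7 form a clique, so at least 6 colors are needed.
So 5 colors are not enough.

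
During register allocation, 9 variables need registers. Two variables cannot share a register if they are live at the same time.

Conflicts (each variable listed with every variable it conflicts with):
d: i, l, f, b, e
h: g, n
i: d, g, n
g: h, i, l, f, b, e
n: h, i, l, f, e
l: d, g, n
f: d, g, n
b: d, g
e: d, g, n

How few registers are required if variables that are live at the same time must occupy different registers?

2

n and f conflict, so at least 2 registers are needed.
2 registers suffice: register 1 → {d, g, n}; register 2 → {h, i, l, f, b, e}. Each listed conflict is separated.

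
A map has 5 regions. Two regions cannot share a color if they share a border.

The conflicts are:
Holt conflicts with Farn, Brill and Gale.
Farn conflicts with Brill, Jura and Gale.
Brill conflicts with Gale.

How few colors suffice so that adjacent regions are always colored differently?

Holt, Farn, Brill, Gale pairwise conflict, so at least 4 colors are needed.
4 colors suffice: color 1 → {Farn}; color 2 → {Holt, Jura}; color 3 → {Gale}; color 4 → {Brill}. Each listed conflict is separated.

4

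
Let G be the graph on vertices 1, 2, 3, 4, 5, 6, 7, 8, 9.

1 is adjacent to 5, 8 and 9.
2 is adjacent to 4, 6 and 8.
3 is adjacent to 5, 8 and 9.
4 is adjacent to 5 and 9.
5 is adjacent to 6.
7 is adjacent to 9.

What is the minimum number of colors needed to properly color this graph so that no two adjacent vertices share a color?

3

The cycle 6-5-3-8-2-6 has odd length 5, so it cannot be 2-colored; at least 3 colors are needed.
3 colors suffice: color red → {5, 8, 9}; color blue → {1, 3, 4, 6, 7}; color green → {2}. Each edge has distinct colors on its endpoints.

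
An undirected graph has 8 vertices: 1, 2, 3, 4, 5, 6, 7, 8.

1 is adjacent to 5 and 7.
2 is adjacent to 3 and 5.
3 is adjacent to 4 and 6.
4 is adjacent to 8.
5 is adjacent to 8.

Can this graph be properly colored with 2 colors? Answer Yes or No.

The cycle 4-8-5-2-3-4 has odd length 5, so it cannot be 2-colored; at least 3 colors are needed.
So 2 colors are not enough.

No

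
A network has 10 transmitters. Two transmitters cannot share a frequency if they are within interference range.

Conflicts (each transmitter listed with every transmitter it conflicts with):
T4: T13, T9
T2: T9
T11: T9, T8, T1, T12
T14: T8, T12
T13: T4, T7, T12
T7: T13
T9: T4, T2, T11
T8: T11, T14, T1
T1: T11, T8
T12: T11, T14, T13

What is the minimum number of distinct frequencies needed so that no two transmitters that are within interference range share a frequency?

3

T11, T8, T1 are mutually in conflict, so at least 3 frequencies are needed.
Using 3 frequencies: T4=3, T2=1, T11=1, T14=1, T13=1, T7=2, T9=2, T8=2, T1=3, T12=2. Every pair that conflicts lands in different frequencies.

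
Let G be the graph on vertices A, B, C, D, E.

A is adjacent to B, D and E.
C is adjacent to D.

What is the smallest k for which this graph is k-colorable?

2

A and D are adjacent, so at least 2 colors are needed.
2 colors suffice: A=1, B=2, C=1, D=2, E=2. Each edge has distinct colors on its endpoints.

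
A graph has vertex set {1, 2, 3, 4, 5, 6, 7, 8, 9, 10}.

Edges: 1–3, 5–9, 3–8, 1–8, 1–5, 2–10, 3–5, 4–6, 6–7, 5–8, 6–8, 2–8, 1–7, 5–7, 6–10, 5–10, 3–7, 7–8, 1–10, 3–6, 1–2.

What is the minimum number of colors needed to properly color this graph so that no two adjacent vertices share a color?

5

1, 3, 5, 7, 8 form a clique, so at least 5 colors are needed.
5 colors suffice: color a → {4, 8, 9, 10}; color b → {2, 5, 6}; color c → {1}; color d → {3}; color e → {7}. Every edge joins two different colors.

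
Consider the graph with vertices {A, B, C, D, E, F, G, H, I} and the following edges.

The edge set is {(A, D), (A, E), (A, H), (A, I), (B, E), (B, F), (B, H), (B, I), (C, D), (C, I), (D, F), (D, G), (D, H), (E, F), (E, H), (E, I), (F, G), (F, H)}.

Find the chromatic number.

4

B, E, F, H are mutually adjacent (a clique of size 4), so at least 4 colors are needed.
4 colors suffice: color red → {G, H, I}; color blue → {D, E}; color green → {A, C, F}; color yellow → {B}. Every edge joins two different colors.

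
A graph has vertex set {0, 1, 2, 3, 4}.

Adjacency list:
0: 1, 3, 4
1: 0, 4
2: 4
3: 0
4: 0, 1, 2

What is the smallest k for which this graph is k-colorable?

0, 1, 4 are mutually adjacent, so at least 3 colors are needed.
One proper 3-coloring: 0=b, 1=c, 2=b, 3=a, 4=a. Each edge has distinct colors on its endpoints.

3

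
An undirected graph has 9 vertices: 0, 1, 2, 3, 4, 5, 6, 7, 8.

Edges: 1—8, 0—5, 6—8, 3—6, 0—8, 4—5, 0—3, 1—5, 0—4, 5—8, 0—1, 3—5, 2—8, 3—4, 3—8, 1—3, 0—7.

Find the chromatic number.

5

0, 1, 3, 5, 8 form a clique, so at least 5 colors are needed.
One proper 5-coloring: 0=red, 1=purple, 2=red, 3=blue, 4=green, 5=yellow, 6=red, 7=blue, 8=green. Every edge joins two different colors.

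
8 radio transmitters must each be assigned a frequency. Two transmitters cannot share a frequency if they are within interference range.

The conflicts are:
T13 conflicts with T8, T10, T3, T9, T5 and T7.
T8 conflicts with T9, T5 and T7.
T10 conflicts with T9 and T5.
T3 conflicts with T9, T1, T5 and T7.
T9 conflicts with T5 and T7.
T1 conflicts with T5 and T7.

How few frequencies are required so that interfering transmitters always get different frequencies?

4

T13, T8, T9, T5 are mutually in conflict, so at least 4 frequencies are needed.
A valid assignment using 4 frequencies: T13=3, T8=4, T10=4, T3=4, T9=1, T1=1, T5=2, T7=2. Every pair that conflicts lands in different frequencies.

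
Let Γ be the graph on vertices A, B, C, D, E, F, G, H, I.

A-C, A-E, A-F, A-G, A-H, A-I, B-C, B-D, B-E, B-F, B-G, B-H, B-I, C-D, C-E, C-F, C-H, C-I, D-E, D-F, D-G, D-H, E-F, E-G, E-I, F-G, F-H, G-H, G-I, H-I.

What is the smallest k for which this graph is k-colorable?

B, D, F, G, H are mutually adjacent (a clique of size 5), so at least 5 colors are needed.
A valid assignment using 5 colors: A=2, B=2, C=3, D=5, E=4, F=1, G=3, H=4, I=1. No two adjacent vertices share a color.

5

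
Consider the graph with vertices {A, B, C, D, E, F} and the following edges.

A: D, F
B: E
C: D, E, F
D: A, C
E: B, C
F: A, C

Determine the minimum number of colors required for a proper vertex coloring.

2

C and D are adjacent, so at least 2 colors are needed.
2 colors suffice: color 1 → {A, B, C}; color 2 → {D, E, F}. Every edge joins two different colors.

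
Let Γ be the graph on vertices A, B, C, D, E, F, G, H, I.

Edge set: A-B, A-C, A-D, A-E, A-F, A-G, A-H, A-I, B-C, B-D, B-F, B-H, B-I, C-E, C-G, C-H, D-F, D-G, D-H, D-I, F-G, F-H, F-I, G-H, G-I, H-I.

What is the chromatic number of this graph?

A, D, F, G, H, I form a clique, so at least 6 colors are needed.
6 colors suffice: color 1 → {A}; color 2 → {E, H}; color 3 → {B, G}; color 4 → {C, I}; color 5 → {D}; color 6 → {F}. Every edge joins two different colors.

6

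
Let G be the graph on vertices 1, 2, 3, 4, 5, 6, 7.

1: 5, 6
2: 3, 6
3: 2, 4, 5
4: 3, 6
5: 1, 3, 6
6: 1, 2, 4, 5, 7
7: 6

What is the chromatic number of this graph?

1, 5, 6 are mutually adjacent, so at least 3 colors are needed.
One proper 3-coloring: 1=green, 2=blue, 3=red, 4=blue, 5=blue, 6=red, 7=blue. Every edge joins two different colors.

3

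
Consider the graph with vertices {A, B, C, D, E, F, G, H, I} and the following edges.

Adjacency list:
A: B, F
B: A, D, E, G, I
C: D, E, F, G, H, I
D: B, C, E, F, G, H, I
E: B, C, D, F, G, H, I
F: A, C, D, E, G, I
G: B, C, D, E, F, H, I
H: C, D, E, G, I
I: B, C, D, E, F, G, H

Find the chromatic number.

6

C, D, E, G, H, I are mutually adjacent (a clique of size 6), so at least 6 colors are needed.
One proper 6-coloring: A=1, B=5, C=5, D=3, E=2, F=6, G=4, H=6, I=1. No two adjacent vertices share a color.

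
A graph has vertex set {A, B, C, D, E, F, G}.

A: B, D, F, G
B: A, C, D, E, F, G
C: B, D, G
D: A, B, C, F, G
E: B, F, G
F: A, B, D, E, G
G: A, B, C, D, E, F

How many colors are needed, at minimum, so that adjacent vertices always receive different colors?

5

A, B, D, F, G are mutually adjacent (a clique of size 5), so at least 5 colors are needed.
A valid assignment using 5 colors: A=purple, B=red, C=green, D=yellow, E=yellow, F=green, G=blue. No two adjacent vertices share a color.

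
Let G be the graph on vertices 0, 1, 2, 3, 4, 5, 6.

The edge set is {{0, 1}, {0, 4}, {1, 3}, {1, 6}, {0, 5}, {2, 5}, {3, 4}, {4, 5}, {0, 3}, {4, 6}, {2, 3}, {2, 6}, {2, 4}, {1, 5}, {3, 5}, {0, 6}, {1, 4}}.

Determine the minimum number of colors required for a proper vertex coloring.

0, 1, 3, 4, 5 are mutually adjacent (a clique of size 5), so at least 5 colors are needed.
A valid assignment using 5 colors: 0=c, 1=e, 2=c, 3=b, 4=a, 5=d, 6=b. Every edge joins two different colors.

5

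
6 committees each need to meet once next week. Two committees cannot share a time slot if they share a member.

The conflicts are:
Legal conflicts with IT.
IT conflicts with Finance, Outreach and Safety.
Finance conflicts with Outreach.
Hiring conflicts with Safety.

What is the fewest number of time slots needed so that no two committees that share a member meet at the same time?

IT, Finance, Outreach are mutually in conflict, so at least 3 time slots are needed.
Using 3 time slots: Legal=2, IT=1, Finance=3, Hiring=1, Outreach=2, Safety=2. Each listed conflict is separated.

3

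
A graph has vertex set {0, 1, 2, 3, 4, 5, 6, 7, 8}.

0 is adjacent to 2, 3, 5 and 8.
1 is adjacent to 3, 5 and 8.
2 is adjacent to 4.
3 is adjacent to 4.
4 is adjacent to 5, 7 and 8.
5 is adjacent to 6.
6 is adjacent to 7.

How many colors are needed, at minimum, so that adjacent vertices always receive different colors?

2

5 and 6 are adjacent, so at least 2 colors are needed.
2 colors suffice: color a → {0, 1, 4, 6}; color b → {2, 3, 5, 7, 8}. Each edge has distinct colors on its endpoints.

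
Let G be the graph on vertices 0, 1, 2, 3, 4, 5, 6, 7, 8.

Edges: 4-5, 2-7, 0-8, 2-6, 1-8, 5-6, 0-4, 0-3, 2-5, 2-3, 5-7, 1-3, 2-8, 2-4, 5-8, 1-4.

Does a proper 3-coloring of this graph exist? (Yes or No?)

The chromatic number is 3. 2, 5, 8 are pairwise adjacent, so at least 3 colors are needed.
3 colors suffice: 0=a, 1=a, 2=a, 3=b, 4=c, 5=b, 6=c, 7=c, 8=c.
That is already a proper 3-coloring.

Yes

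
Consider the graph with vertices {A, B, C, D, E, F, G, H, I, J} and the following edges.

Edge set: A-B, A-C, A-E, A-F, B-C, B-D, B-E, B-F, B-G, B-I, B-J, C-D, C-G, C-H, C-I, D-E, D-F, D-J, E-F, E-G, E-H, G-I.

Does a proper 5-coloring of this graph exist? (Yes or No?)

The chromatic number is 4. B, C, G, I are mutually adjacent (a clique of size 4), so at least 4 colors are needed.
4 colors suffice: color red → {B, H}; color blue → {C, E, J}; color green → {A, D, G}; color yellow → {F, I}.
Since 5 ≥ 4, a proper 5-coloring certainly exists.

Yes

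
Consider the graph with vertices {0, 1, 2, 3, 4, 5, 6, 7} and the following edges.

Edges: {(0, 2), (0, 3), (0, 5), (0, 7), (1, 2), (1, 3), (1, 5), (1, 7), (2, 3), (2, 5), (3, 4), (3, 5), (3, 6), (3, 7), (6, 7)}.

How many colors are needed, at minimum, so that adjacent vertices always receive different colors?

1, 2, 3, 5 are pairwise adjacent (a clique of size 4), so at least 4 colors are needed.
4 colors suffice: color a → {3}; color b → {2, 4, 7}; color c → {0, 1, 6}; color d → {5}. Each edge has distinct colors on its endpoints.

4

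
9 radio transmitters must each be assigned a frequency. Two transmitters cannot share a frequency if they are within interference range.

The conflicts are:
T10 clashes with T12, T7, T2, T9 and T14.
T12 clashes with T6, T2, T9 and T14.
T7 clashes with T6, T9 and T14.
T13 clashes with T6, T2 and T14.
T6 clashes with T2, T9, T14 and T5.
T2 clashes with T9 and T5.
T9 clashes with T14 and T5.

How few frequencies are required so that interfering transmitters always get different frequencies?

T7, T6, T9, T14 pairwise conflict, so at least 4 frequencies are needed.
4 frequencies suffice: frequency 1 → {T10, T6}; frequency 2 → {T13, T9}; frequency 3 → {T2, T14}; frequency 4 → {T12, T7, T5}. No two conflicting transmitters share a frequency.

4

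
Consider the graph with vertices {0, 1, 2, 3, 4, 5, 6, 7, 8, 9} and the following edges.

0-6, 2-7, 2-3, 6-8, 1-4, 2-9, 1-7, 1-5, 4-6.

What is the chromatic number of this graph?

2

1 and 5 are adjacent, so at least 2 colors are needed.
2 colors suffice: color red → {1, 2, 6}; color blue → {0, 3, 4, 5, 7, 8, 9}. Every edge joins two different colors.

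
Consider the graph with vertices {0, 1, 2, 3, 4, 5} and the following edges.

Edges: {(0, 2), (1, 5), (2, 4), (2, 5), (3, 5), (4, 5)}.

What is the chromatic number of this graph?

3

2, 4, 5 form a triangle, so at least 3 colors are needed.
3 colors suffice: 0=red, 1=blue, 2=blue, 3=blue, 4=green, 5=red. No two adjacent vertices share a color.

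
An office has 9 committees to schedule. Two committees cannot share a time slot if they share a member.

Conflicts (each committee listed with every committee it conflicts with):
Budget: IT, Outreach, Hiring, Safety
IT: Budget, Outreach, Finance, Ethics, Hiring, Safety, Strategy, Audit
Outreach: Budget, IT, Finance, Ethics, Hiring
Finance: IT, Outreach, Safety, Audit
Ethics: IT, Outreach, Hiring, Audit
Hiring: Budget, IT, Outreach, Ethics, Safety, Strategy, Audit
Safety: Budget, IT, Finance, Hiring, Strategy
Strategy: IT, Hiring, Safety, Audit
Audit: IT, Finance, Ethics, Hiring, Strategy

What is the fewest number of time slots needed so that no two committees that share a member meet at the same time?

Budget, IT, Outreach, Hiring are mutually in conflict, so at least 4 time slots are needed.
4 time slots suffice: time slot 1 → {IT}; time slot 2 → {Finance, Hiring}; time slot 3 → {Outreach, Safety, Audit}; time slot 4 → {Budget, Ethics, Strategy}. Every pair that conflicts lands in different time slots.

4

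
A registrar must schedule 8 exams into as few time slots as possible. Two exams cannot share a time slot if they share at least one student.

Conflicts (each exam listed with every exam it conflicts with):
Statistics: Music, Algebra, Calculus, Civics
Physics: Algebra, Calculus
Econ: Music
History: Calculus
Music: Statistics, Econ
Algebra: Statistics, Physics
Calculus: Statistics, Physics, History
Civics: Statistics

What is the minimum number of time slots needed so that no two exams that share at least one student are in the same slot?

Econ and Music conflict, so at least 2 time slots are needed.
2 time slots suffice: time slot 1 → {Statistics, Physics, Econ, History}; time slot 2 → {Music, Algebra, Calculus, Civics}. No two conflicting exams share a time slot.

2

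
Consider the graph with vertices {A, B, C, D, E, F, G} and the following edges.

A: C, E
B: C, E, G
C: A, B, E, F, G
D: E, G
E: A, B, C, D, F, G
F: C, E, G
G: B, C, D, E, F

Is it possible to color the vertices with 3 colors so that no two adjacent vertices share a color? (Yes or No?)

B, C, E, G are pairwise adjacent (a clique of size 4), so at least 4 colors are needed.
So 3 colors are not enough.

No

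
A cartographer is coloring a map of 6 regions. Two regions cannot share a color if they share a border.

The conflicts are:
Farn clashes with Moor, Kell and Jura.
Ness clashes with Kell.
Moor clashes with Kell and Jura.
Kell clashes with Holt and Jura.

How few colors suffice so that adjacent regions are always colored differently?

4

Farn, Moor, Kell, Jura are mutually in conflict, so at least 4 colors are needed.
4 colors suffice: color 1 → {Kell}; color 2 → {Farn, Ness, Holt}; color 3 → {Moor}; color 4 → {Jura}. No two conflicting regions share a color.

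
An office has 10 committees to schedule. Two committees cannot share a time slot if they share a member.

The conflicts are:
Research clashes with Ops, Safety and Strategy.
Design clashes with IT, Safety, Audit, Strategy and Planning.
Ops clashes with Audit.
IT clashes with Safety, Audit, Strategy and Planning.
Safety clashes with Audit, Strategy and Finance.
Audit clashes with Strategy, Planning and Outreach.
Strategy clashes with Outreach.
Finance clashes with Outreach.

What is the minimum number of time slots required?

5

Design, IT, Safety, Audit, Strategy are mutually in conflict, so at least 5 time slots are needed.
5 time slots suffice: Research=1, Design=5, Ops=2, IT=4, Safety=2, Audit=1, Strategy=3, Planning=2, Finance=1, Outreach=2. Every pair that conflicts lands in different time slots.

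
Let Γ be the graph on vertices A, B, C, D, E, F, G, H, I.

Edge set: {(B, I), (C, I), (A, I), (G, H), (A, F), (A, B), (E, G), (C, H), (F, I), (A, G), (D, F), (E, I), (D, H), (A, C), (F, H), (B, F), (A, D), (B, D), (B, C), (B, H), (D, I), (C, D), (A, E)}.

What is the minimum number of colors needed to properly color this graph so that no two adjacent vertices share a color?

A, B, D, F, I are pairwise adjacent (a clique of size 5), so at least 5 colors are needed.
5 colors suffice: color red → {A, H}; color blue → {G, I}; color green → {B, E}; color yellow → {D}; color purple → {C, F}. Each edge has distinct colors on its endpoints.

5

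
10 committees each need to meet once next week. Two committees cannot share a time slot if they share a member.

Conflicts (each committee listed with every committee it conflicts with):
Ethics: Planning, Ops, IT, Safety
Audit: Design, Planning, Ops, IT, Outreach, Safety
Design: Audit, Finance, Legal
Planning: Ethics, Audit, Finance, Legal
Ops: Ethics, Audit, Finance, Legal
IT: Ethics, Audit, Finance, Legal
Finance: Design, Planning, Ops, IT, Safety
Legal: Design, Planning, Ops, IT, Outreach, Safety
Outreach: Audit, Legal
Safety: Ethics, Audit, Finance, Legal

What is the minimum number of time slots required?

2

IT and Finance conflict, so at least 2 time slots are needed.
2 time slots suffice: time slot 1 → {Ethics, Audit, Finance, Legal}; time slot 2 → {Design, Planning, Ops, IT, Outreach, Safety}. No two conflicting committees share a time slot.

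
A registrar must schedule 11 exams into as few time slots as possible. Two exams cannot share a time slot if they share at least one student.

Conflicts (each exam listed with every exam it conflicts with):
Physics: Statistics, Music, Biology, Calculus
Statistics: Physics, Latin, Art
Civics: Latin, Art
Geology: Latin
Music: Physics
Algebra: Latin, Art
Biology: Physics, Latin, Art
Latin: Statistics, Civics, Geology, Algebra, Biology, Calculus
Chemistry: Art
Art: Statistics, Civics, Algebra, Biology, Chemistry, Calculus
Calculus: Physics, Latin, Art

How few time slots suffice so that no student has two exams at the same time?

2

Biology and Latin conflict, so at least 2 time slots are needed.
2 time slots suffice: time slot 1 → {Physics, Latin, Art}; time slot 2 → {Statistics, Civics, Geology, Music, Algebra, Biology, Chemistry, Calculus}. No two conflicting exams share a time slot.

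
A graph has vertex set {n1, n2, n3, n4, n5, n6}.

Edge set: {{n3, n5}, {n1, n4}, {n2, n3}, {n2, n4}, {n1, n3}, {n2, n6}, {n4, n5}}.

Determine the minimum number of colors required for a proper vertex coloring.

2

n2 and n6 are adjacent, so at least 2 colors are needed.
2 colors suffice: color red → {n3, n4, n6}; color blue → {n1, n2, n5}. No two adjacent vertices share a color.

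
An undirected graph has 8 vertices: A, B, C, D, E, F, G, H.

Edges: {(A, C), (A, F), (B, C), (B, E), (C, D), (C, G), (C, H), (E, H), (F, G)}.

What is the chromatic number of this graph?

A and C are adjacent, so at least 2 colors are needed.
2 colors suffice: color 1 → {C, E, F}; color 2 → {A, B, D, G, H}. No two adjacent vertices share a color.

2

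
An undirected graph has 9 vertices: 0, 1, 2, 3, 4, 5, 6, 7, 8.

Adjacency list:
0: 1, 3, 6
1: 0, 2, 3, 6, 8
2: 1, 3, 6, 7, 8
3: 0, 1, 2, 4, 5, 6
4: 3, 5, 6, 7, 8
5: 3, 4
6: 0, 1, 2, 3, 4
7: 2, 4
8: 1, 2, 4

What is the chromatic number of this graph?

4

1, 2, 3, 6 are mutually adjacent (a clique of size 4), so at least 4 colors are needed.
A valid assignment using 4 colors: 0=yellow, 1=blue, 2=yellow, 3=red, 4=blue, 5=green, 6=green, 7=red, 8=red. No two adjacent vertices share a color.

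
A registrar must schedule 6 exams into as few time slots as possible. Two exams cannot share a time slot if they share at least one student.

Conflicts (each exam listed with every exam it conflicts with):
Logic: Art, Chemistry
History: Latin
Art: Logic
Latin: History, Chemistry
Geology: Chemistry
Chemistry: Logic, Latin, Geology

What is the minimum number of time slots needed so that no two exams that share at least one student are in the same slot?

2

Logic and Art conflict, so at least 2 time slots are needed.
2 time slots suffice: time slot 1 → {History, Art, Chemistry}; time slot 2 → {Logic, Latin, Geology}. Every pair that conflicts lands in different time slots.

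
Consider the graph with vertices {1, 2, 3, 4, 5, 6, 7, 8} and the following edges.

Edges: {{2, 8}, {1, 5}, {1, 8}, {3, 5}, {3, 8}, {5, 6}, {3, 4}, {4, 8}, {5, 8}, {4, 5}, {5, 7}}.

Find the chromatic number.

4

3, 4, 5, 8 are pairwise adjacent (a clique of size 4), so at least 4 colors are needed.
4 colors suffice: color red → {2, 5}; color blue → {6, 7, 8}; color green → {1, 3}; color yellow → {4}. No two adjacent vertices share a color.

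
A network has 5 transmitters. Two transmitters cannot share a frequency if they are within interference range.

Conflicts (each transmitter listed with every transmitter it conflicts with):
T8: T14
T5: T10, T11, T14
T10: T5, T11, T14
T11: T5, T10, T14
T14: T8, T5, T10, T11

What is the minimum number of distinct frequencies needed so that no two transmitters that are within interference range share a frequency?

4

T5, T10, T11, T14 are mutually in conflict, so at least 4 frequencies are needed.
4 frequencies suffice: frequency 1 → {T14}; frequency 2 → {T8, T10}; frequency 3 → {T11}; frequency 4 → {T5}. No two conflicting transmitters share a frequency.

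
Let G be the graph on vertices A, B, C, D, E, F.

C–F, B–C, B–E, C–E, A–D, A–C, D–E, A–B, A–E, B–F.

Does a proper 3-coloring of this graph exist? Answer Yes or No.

No

A, B, C, E form a clique, so at least 4 colors are needed.
So 3 colors are not enough.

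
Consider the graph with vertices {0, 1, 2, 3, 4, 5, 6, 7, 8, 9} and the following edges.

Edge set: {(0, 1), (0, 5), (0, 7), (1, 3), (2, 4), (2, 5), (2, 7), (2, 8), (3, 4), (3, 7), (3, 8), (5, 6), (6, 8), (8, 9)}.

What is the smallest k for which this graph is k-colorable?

2

5 and 6 are adjacent, so at least 2 colors are needed.
2 colors suffice: 0=a, 1=b, 2=a, 3=a, 4=b, 5=b, 6=a, 7=b, 8=b, 9=a. No two adjacent vertices share a color.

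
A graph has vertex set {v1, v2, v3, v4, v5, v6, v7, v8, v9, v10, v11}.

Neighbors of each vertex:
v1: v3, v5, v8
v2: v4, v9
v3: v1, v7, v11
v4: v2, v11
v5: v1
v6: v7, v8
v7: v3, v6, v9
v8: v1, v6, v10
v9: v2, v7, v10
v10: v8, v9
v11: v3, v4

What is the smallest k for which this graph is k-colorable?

3

The cycle v8-v10-v9-v7-v6-v8 has odd length 5, so it cannot be 2-colored; at least 3 colors are needed.
One proper 3-coloring: v1=1, v2=2, v3=3, v4=1, v5=2, v6=1, v7=2, v8=2, v9=1, v10=3, v11=2. Every edge joins two different colors.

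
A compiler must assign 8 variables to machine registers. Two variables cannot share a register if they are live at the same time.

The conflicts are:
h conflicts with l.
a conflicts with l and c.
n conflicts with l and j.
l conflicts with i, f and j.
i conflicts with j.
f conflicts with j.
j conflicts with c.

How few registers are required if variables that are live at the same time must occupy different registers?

3

l, f, j all conflict with each other, so at least 3 registers are needed.
A valid assignment using 3 registers: h=2, a=2, n=3, l=1, i=3, f=3, j=2, c=1. Every pair that conflicts lands in different registers.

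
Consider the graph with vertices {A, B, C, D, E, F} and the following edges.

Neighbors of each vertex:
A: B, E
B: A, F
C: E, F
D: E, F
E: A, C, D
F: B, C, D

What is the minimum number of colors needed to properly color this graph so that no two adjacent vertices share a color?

The cycle B-F-D-E-A-B has odd length 5, so it cannot be 2-colored; at least 3 colors are needed.
3 colors suffice: color 1 → {E, F}; color 2 → {A, C, D}; color 3 → {B}. Each edge has distinct colors on its endpoints.

3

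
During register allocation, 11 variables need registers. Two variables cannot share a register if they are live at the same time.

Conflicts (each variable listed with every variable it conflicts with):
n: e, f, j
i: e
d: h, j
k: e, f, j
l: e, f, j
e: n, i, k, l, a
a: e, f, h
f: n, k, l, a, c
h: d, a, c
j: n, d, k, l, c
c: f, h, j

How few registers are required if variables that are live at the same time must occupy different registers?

2

k and j conflict, so at least 2 registers are needed.
2 registers suffice: register 1 → {e, f, h, j}; register 2 → {n, i, d, k, l, a, c}. Each listed conflict is separated.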